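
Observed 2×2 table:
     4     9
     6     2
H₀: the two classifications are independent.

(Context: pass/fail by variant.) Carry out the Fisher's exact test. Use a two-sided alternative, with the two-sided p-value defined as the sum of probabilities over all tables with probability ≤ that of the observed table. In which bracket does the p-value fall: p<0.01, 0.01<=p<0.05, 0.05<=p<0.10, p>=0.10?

Margins: r₁=13, r₂=8, c₁=10, c₂=11, n=21
p_obs = C(13,4)·C(8,6)/C(21,10); sum pmf over tables with pmf ≤ p_obs
p-value (two-sided) = 0.08050
→ bracket: 0.05<=p<0.10

p-value bracket: 0.05<=p<0.10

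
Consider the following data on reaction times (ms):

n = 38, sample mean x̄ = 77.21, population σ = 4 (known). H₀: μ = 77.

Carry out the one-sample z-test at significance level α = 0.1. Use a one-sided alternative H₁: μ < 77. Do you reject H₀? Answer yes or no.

SE = σ/√n = 4/√38 = 0.6489
z = (x̄−μ₀)/SE = (77.21−77)/0.6489 = 0.3236
p-value (one-sided, H₁ less) = 0.62689
At α=0.1: p ≥ α → fail to reject H₀

reject H₀: no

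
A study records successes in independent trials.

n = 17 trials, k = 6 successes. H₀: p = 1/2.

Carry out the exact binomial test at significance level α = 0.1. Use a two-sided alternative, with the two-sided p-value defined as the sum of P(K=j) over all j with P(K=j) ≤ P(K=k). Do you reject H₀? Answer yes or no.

reject H₀: no

Exact binomial: n=17, k=6, p₀=1/2=0.5000
P(X=j) = C(n,j)·p₀^j·(1−p₀)^(n−j); p = Σ P(X=j) over j with P(X=j) ≤ P(X=6)
p-value (two-sided) = 0.33231
At α=0.1: p ≥ α → fail to reject H₀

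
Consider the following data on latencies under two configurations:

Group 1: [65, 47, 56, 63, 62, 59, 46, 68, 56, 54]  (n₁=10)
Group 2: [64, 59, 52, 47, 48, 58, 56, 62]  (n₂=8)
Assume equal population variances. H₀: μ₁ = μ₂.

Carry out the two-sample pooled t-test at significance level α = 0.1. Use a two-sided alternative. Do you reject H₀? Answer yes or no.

reject H₀: no

x̄₁=57.600, s₁=7.291, n₁=10
x̄₂=55.750, s₂=6.251, n₂=8
s_p² = [9·7.291² + 7·6.251²]/16 = 46.9938
SE = √(s_p²·(1/10+1/8)) = 3.2517
t = (57.600−55.750)/3.2517 = 0.5689
df = 16
p-value (two-sided) = 0.57730
At α=0.1: p ≥ α → fail to reject H₀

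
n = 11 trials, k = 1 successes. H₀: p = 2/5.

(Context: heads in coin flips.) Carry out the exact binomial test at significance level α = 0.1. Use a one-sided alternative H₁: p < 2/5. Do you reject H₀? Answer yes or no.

reject H₀: yes

Exact binomial: n=11, k=1, p₀=2/5=0.4000
P(X≤1) from Σ C(n,i)·p₀^i·(1−p₀)^(n−i)
p-value (one-sided, H₁ less) = 0.03023
At α=0.1: p < α → reject H₀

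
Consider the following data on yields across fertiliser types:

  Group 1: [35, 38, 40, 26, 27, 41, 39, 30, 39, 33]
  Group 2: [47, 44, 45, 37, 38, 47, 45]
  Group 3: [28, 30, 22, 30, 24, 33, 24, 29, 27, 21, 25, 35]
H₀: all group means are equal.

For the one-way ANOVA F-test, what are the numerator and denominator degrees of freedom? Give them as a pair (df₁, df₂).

degrees of freedom = [2, 26]

k = 3 groups, N = 29 total
df = (k−1, N−k) = (3−1, 29−3) = (2, 26)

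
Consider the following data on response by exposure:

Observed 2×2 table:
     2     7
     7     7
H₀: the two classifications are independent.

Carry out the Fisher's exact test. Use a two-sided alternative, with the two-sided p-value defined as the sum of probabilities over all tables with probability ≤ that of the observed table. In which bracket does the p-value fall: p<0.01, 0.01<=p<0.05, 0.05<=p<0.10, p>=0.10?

p-value bracket: p>=0.10

Margins: r₁=9, r₂=14, c₁=9, c₂=14, n=23
p_obs = C(9,2)·C(14,7)/C(23,9); sum pmf over tables with pmf ≤ p_obs
p-value (two-sided) = 0.22829
→ bracket: p>=0.10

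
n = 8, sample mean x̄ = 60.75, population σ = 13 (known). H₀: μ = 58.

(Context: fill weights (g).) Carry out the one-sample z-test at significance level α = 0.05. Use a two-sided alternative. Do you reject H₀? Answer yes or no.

SE = σ/√n = 13/√8 = 4.5962
z = (x̄−μ₀)/SE = (60.75−58)/4.5962 = 0.5983
p-value (two-sided) = 0.54963
At α=0.05: p ≥ α → fail to reject H₀

reject H₀: no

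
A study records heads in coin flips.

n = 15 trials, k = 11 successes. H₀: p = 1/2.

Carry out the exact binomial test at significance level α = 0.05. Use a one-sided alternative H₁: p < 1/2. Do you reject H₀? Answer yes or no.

Exact binomial: n=15, k=11, p₀=1/2=0.5000
P(X≤11) from Σ C(n,i)·p₀^i·(1−p₀)^(n−i)
p-value (one-sided, H₁ less) = 0.98242
At α=0.05: p ≥ α → fail to reject H₀

reject H₀: no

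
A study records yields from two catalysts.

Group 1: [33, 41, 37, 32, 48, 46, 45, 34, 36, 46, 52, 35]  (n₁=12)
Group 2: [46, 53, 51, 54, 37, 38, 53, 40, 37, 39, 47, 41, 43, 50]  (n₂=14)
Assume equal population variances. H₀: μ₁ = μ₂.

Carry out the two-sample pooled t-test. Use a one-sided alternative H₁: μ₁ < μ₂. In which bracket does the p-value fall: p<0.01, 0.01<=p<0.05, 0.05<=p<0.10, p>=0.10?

p-value bracket: 0.01<=p<0.05

x̄₁=40.417, s₁=6.762, n₁=12
x̄₂=44.929, s₂=6.403, n₂=14
s_p² = [11·6.762² + 13·6.403²]/24 = 43.1602
SE = √(s_p²·(1/12+1/14)) = 2.5845
t = (40.417−44.929)/2.5845 = -1.7458
df = 24
p-value (one-sided, H₁ less) = 0.04682
→ bracket: 0.01<=p<0.05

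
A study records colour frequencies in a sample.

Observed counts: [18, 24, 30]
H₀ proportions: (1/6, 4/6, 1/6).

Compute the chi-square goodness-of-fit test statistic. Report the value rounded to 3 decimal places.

test statistic = 42.000

n = 72; E_i = n·p_i = [12.00, 48.00, 12.00]
χ² = (18−12.00)²/12.00 + (24−48.00)²/48.00 + (30−12.00)²/12.00 = 42.0000
df = 2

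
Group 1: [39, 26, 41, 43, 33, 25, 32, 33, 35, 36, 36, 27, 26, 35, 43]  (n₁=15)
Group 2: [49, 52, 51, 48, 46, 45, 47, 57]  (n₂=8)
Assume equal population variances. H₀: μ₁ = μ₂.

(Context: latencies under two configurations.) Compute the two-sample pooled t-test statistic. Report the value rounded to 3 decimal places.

x̄₁=34.000, s₁=6.036, n₁=15
x̄₂=49.375, s₂=3.889, n₂=8
s_p² = [14·6.036² + 7·3.889²]/21 = 29.3274
SE = √(s_p²·(1/15+1/8)) = 2.3709
t = (34.000−49.375)/2.3709 = -6.4849
df = 21

test statistic = -6.485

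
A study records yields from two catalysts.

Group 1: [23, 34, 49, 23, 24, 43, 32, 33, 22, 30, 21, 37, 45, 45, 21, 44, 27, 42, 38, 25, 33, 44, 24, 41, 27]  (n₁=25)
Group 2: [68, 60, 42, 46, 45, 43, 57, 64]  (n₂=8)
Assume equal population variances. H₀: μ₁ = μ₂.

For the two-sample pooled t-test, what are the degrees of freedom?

degrees of freedom = 31

df = n₁ + n₂ − 2 = 25 + 8 − 2 = 31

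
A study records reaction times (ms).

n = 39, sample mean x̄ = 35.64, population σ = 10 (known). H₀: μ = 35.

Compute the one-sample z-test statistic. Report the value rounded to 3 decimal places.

SE = σ/√n = 10/√39 = 1.6013
z = (x̄−μ₀)/SE = (35.64−35)/1.6013 = 0.3997

test statistic = 0.400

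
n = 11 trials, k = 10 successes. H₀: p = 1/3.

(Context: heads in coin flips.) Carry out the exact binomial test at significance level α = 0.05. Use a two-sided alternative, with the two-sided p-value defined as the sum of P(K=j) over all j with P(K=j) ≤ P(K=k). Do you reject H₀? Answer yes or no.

Exact binomial: n=11, k=10, p₀=1/3=0.3333
P(X=j) = C(n,j)·p₀^j·(1−p₀)^(n−j); p = Σ P(X=j) over j with P(X=j) ≤ P(X=10)
p-value (two-sided) = 0.00013
At α=0.05: p < α → reject H₀

reject H₀: yes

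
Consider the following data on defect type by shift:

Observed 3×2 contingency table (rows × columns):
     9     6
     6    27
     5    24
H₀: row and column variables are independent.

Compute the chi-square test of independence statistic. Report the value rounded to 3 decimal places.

test statistic = 11.224

Row totals [15, 33, 29], col totals [20, 57], n=77
χ² = (9−3.90)²/3.90 + (6−11.10)²/11.10 + (6−8.57)²/8.57 + (27−24.43)²/24.43 + (5−7.53)²/7.53 + (24−21.47)²/21.47 = 11.2244
df = 2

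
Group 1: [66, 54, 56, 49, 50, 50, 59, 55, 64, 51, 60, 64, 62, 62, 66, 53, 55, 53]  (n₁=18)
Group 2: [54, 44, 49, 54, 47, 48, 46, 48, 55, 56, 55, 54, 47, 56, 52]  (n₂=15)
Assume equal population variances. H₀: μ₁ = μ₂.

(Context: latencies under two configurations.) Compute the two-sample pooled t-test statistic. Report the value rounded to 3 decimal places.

test statistic = 3.454

x̄₁=57.167, s₁=5.793, n₁=18
x̄₂=51.000, s₂=4.123, n₂=15
s_p² = [17·5.793² + 14·4.123²]/31 = 26.0806
SE = √(s_p²·(1/18+1/15)) = 1.7854
t = (57.167−51.000)/1.7854 = 3.4540
df = 31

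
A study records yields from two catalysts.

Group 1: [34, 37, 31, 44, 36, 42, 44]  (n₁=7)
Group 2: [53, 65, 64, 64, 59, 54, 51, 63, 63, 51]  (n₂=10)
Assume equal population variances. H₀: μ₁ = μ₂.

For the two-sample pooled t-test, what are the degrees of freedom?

degrees of freedom = 15

df = n₁ + n₂ − 2 = 7 + 10 − 2 = 15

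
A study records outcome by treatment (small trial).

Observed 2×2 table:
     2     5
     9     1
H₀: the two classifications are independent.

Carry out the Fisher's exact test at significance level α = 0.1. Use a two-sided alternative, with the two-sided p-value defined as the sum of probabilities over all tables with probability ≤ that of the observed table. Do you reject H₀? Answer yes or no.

reject H₀: yes

Margins: r₁=7, r₂=10, c₁=11, c₂=6, n=17
p_obs = C(7,2)·C(10,9)/C(17,11); sum pmf over tables with pmf ≤ p_obs
p-value (two-sided) = 0.03450
At α=0.1: p < α → reject H₀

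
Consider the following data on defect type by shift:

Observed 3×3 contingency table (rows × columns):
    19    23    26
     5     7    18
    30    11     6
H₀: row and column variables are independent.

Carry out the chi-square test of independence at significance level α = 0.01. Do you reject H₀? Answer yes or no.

reject H₀: yes

Row totals [68, 30, 47], col totals [54, 41, 50], n=145
χ² = (19−25.32)²/25.32 + (23−19.23)²/19.23 + (26−23.45)²/23.45 + (5−11.17)²/11.17 + (7−8.48)²/8.48 + (18−10.34)²/10.34 + (30−17.50)²/17.50 + (11−13.29)²/13.29 + (6−16.21)²/16.21 = 27.6758
df = 4
p-value (upper-tail) = 0.00001
At α=0.01: p < α → reject H₀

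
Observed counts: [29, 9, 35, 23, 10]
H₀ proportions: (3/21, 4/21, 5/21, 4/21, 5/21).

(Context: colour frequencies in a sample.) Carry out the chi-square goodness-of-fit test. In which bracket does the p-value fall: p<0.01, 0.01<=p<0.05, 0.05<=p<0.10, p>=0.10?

n = 106; E_i = n·p_i = [15.14, 20.19, 25.24, 20.19, 25.24]
χ² = (29−15.14)²/15.14 + (9−20.19)²/20.19 + (35−25.24)²/25.24 + (23−20.19)²/20.19 + (10−25.24)²/25.24 = 32.2500
df = 4
p-value (upper-tail) = 0.00000
→ bracket: p<0.01

p-value bracket: p<0.01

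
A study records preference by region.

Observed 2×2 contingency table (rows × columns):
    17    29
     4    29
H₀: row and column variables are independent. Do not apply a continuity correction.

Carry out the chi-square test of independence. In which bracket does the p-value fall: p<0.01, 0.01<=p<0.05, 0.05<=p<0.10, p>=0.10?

Row totals [46, 33], col totals [21, 58], n=79
χ² = (17−12.23)²/12.23 + (29−33.77)²/33.77 + (4−8.77)²/8.77 + (29−24.23)²/24.23 = 6.0728
df = 1
p-value (upper-tail) = 0.01373
→ bracket: 0.01<=p<0.05

p-value bracket: 0.01<=p<0.05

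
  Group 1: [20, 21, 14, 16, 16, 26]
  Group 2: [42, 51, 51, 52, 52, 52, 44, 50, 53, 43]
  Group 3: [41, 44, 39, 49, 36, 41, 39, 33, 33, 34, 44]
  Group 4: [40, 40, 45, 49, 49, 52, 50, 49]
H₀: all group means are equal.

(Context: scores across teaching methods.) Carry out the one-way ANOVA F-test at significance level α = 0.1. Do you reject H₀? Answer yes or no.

Group means [18.83, 49.00, 39.36, 46.75], grand mean 40.286
SSB = Σnᵢ(x̄ᵢ−x̄)² = 3864.264; SSW = ΣΣ(x−x̄ᵢ)² = 668.879
MSB = 3864.264/3 = 1288.0880; MSW = 668.879/31 = 21.5767
F = MSB/MSW = 59.6980
df = (3, 31)
p-value (upper-tail) = 0.00000
At α=0.1: p < α → reject H₀

reject H₀: yes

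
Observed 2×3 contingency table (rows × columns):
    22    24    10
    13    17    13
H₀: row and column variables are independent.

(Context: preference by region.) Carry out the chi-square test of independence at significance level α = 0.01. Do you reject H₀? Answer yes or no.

reject H₀: no

Row totals [56, 43], col totals [35, 41, 23], n=99
χ² = (22−19.80)²/19.80 + (24−23.19)²/23.19 + (10−13.01)²/13.01 + (13−15.20)²/15.20 + (17−17.81)²/17.81 + (13−9.99)²/9.99 = 2.2321
df = 2
p-value (upper-tail) = 0.32757
At α=0.01: p ≥ α → fail to reject H₀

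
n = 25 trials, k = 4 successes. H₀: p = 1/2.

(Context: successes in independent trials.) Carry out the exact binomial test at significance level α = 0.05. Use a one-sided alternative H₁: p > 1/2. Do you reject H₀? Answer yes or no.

reject H₀: no

Exact binomial: n=25, k=4, p₀=1/2=0.5000
P(X≥4) from Σ C(n,i)·p₀^i·(1−p₀)^(n−i)
p-value (one-sided, H₁ greater) = 0.99992
At α=0.05: p ≥ α → fail to reject H₀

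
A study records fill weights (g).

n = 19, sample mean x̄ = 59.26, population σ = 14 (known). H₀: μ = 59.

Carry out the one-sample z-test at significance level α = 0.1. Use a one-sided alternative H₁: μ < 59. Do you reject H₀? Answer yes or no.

reject H₀: no

SE = σ/√n = 14/√19 = 3.2118
z = (x̄−μ₀)/SE = (59.26−59)/3.2118 = 0.0810
p-value (one-sided, H₁ less) = 0.53226
At α=0.1: p ≥ α → fail to reject H₀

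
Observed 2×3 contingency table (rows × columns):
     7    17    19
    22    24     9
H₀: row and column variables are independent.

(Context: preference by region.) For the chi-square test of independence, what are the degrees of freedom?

df = (r−1)(c−1) = (2−1)·(3−1) = 2

degrees of freedom = 2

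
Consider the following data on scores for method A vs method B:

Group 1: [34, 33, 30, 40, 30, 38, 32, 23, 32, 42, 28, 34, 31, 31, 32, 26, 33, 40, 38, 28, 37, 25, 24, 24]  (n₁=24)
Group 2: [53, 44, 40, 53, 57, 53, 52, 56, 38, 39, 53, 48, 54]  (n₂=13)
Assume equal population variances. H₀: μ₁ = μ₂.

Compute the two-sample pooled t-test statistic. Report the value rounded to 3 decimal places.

test statistic = -8.575

x̄₁=31.875, s₁=5.400, n₁=24
x̄₂=49.231, s₂=6.698, n₂=13
s_p² = [23·5.400² + 12·6.698²]/35 = 34.5409
SE = √(s_p²·(1/24+1/13)) = 2.0239
t = (31.875−49.231)/2.0239 = -8.5754
df = 35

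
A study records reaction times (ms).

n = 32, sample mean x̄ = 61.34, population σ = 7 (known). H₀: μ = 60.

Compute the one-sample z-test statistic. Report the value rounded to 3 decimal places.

SE = σ/√n = 7/√32 = 1.2374
z = (x̄−μ₀)/SE = (61.34−60)/1.2374 = 1.0829

test statistic = 1.083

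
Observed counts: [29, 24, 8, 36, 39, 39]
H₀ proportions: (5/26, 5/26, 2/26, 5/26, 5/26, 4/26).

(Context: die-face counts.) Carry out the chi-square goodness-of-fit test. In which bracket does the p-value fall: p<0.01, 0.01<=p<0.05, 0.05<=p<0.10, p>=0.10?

n = 175; E_i = n·p_i = [33.65, 33.65, 13.46, 33.65, 33.65, 26.92]
χ² = (29−33.65)²/33.65 + (24−33.65)²/33.65 + (8−13.46)²/13.46 + (36−33.65)²/33.65 + (39−33.65)²/33.65 + (39−26.92)²/26.92 = 12.0589
df = 5
p-value (upper-tail) = 0.03399
→ bracket: 0.01<=p<0.05

p-value bracket: 0.01<=p<0.05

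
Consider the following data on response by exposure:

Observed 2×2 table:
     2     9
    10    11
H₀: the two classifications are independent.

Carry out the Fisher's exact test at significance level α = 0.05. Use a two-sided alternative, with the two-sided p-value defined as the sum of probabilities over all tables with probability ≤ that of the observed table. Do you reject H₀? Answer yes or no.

Margins: r₁=11, r₂=21, c₁=12, c₂=20, n=32
p_obs = C(11,2)·C(21,10)/C(32,12); sum pmf over tables with pmf ≤ p_obs
p-value (two-sided) = 0.13885
At α=0.05: p ≥ α → fail to reject H₀

reject H₀: no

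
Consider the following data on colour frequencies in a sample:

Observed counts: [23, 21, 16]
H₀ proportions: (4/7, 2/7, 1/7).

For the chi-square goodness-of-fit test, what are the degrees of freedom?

degrees of freedom = 2

df = k − 1 = 3 − 1 = 2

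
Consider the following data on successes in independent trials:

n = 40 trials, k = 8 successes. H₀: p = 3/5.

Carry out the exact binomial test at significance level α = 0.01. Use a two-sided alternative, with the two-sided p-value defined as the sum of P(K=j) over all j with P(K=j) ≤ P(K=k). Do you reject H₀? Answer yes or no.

reject H₀: yes

Exact binomial: n=40, k=8, p₀=3/5=0.6000
P(X=j) = C(n,j)·p₀^j·(1−p₀)^(n−j); p = Σ P(X=j) over j with P(X=j) ≤ P(X=8)
p-value (two-sided) = 0.00000
At α=0.01: p < α → reject H₀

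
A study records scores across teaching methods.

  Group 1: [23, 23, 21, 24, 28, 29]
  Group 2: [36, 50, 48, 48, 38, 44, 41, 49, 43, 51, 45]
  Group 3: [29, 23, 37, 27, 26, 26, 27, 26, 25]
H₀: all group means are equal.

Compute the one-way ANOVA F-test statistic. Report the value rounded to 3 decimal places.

test statistic = 60.364

Group means [24.67, 44.82, 27.33], grand mean 34.115
SSB = Σnᵢ(x̄ᵢ−x̄)² = 2209.684; SSW = ΣΣ(x−x̄ᵢ)² = 420.970
MSB = 2209.684/2 = 1104.8421; MSW = 420.970/23 = 18.3030
F = MSB/MSW = 60.3639
df = (2, 23)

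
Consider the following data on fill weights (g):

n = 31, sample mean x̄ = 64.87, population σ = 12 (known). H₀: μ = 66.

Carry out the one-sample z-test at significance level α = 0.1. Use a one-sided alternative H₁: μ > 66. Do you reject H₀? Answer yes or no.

SE = σ/√n = 12/√31 = 2.1553
z = (x̄−μ₀)/SE = (64.87−66)/2.1553 = -0.5243
p-value (one-sided, H₁ greater) = 0.69996
At α=0.1: p ≥ α → fail to reject H₀

reject H₀: no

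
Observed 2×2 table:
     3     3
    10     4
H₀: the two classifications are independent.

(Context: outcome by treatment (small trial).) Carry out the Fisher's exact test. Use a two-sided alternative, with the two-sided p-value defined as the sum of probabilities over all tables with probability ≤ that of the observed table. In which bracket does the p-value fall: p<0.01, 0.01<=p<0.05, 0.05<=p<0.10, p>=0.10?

Margins: r₁=6, r₂=14, c₁=13, c₂=7, n=20
p_obs = C(6,3)·C(14,10)/C(20,13); sum pmf over tables with pmf ≤ p_obs
p-value (two-sided) = 0.61262
→ bracket: p>=0.10

p-value bracket: p>=0.10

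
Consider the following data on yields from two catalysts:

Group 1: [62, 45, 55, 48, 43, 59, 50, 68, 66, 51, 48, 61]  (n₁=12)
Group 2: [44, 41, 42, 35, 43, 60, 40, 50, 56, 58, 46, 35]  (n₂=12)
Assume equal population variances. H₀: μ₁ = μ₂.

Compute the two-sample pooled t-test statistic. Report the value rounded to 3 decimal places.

test statistic = 2.569

x̄₁=54.667, s₁=8.381, n₁=12
x̄₂=45.833, s₂=8.462, n₂=12
s_p² = [11·8.381² + 11·8.462²]/22 = 70.9242
SE = √(s_p²·(1/12+1/12)) = 3.4381
t = (54.667−45.833)/3.4381 = 2.5692
df = 22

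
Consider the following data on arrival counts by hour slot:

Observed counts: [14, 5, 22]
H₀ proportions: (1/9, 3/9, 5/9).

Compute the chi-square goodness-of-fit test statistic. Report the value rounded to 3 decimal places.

test statistic = 25.102

n = 41; E_i = n·p_i = [4.56, 13.67, 22.78]
χ² = (14−4.56)²/4.56 + (5−13.67)²/13.67 + (22−22.78)²/22.78 = 25.1024
df = 2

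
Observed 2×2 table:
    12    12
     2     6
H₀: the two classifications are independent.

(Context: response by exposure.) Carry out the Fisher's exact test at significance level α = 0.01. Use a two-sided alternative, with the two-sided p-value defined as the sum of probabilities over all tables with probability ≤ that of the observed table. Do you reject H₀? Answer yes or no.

Margins: r₁=24, r₂=8, c₁=14, c₂=18, n=32
p_obs = C(24,12)·C(8,2)/C(32,14); sum pmf over tables with pmf ≤ p_obs
p-value (two-sided) = 0.41228
At α=0.01: p ≥ α → fail to reject H₀

reject H₀: no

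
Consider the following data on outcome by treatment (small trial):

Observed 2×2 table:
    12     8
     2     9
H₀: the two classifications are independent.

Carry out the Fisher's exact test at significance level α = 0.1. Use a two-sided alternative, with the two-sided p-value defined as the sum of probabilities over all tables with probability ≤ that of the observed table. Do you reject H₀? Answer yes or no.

reject H₀: yes

Margins: r₁=20, r₂=11, c₁=14, c₂=17, n=31
p_obs = C(20,12)·C(11,2)/C(31,14); sum pmf over tables with pmf ≤ p_obs
p-value (two-sided) = 0.05703
At α=0.1: p < α → reject H₀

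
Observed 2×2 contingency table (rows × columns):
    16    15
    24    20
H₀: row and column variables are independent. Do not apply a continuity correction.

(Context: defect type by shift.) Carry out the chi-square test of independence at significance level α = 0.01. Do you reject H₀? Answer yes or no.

Row totals [31, 44], col totals [40, 35], n=75
χ² = (16−16.53)²/16.53 + (15−14.47)²/14.47 + (24−23.47)²/23.47 + (20−20.53)²/20.53 = 0.0628
df = 1
p-value (upper-tail) = 0.80206
At α=0.01: p ≥ α → fail to reject H₀

reject H₀: no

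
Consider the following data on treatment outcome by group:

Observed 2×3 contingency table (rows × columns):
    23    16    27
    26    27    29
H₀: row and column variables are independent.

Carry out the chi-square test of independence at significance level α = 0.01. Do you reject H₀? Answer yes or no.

Row totals [66, 82], col totals [49, 43, 56], n=148
χ² = (23−21.85)²/21.85 + (16−19.18)²/19.18 + (27−24.97)²/24.97 + (26−27.15)²/27.15 + (27−23.82)²/23.82 + (29−31.03)²/31.03 = 1.3552
df = 2
p-value (upper-tail) = 0.50784
At α=0.01: p ≥ α → fail to reject H₀

reject H₀: no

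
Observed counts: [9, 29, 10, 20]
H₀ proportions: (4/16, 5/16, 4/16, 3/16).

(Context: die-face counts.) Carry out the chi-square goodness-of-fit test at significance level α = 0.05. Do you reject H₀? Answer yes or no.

reject H₀: yes

n = 68; E_i = n·p_i = [17.00, 21.25, 17.00, 12.75]
χ² = (9−17.00)²/17.00 + (29−21.25)²/21.25 + (10−17.00)²/17.00 + (20−12.75)²/12.75 = 13.5961
df = 3
p-value (upper-tail) = 0.00351
At α=0.05: p < α → reject H₀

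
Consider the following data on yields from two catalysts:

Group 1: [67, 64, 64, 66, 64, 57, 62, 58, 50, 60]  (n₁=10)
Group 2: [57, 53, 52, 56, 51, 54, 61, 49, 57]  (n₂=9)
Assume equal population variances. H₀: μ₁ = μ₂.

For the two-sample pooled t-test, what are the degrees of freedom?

degrees of freedom = 17

df = n₁ + n₂ − 2 = 10 + 9 − 2 = 17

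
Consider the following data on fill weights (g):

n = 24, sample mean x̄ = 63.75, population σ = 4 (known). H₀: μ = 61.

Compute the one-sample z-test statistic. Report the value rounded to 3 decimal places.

SE = σ/√n = 4/√24 = 0.8165
z = (x̄−μ₀)/SE = (63.75−61)/0.8165 = 3.3680

test statistic = 3.368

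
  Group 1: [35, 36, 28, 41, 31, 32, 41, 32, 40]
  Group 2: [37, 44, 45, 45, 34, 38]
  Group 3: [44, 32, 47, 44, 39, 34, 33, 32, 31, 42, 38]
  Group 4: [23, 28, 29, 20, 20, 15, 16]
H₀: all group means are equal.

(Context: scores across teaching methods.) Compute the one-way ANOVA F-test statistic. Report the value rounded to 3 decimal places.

test statistic = 18.110

Group means [35.11, 40.50, 37.82, 21.57], grand mean 34.121
SSB = Σnᵢ(x̄ᵢ−x̄)² = 1505.776; SSW = ΣΣ(x−x̄ᵢ)² = 803.740
MSB = 1505.776/3 = 501.9252; MSW = 803.740/29 = 27.7152
F = MSB/MSW = 18.1101
df = (3, 29)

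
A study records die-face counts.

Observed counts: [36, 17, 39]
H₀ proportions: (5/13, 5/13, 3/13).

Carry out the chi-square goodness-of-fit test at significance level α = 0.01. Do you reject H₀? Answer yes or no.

n = 92; E_i = n·p_i = [35.38, 35.38, 21.23]
χ² = (36−35.38)²/35.38 + (17−35.38)²/35.38 + (39−21.23)²/21.23 = 24.4348
df = 2
p-value (upper-tail) = 0.00000
At α=0.01: p < α → reject H₀

reject H₀: yes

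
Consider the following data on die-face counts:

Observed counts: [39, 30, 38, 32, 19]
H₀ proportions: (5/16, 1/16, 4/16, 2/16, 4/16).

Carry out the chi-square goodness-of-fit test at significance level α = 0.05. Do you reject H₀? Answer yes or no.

reject H₀: yes

n = 158; E_i = n·p_i = [49.38, 9.88, 39.50, 19.75, 39.50]
χ² = (39−49.38)²/49.38 + (30−9.88)²/9.88 + (38−39.50)²/39.50 + (32−19.75)²/19.75 + (19−39.50)²/39.50 = 61.4886
df = 4
p-value (upper-tail) = 0.00000
At α=0.05: p < α → reject H₀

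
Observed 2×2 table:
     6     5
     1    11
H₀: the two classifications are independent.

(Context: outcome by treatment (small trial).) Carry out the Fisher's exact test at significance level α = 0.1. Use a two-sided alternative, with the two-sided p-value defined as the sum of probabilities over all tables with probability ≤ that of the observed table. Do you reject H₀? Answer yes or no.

reject H₀: yes

Margins: r₁=11, r₂=12, c₁=7, c₂=16, n=23
p_obs = C(11,6)·C(12,1)/C(23,7); sum pmf over tables with pmf ≤ p_obs
p-value (two-sided) = 0.02719
At α=0.1: p < α → reject H₀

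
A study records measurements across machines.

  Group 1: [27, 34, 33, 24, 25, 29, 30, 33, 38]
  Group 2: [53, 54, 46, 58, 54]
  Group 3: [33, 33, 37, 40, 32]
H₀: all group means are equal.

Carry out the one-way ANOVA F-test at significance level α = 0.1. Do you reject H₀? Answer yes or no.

reject H₀: yes

Group means [30.33, 53.00, 35.00], grand mean 37.526
SSB = Σnᵢ(x̄ᵢ−x̄)² = 1694.737; SSW = ΣΣ(x−x̄ᵢ)² = 290.000
MSB = 1694.737/2 = 847.3684; MSW = 290.000/16 = 18.1250
F = MSB/MSW = 46.7514
df = (2, 16)
p-value (upper-tail) = 0.00000
At α=0.1: p < α → reject H₀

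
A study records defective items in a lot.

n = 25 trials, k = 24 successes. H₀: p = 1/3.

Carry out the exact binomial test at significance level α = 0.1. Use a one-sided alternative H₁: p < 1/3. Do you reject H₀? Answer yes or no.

reject H₀: no

Exact binomial: n=25, k=24, p₀=1/3=0.3333
P(X≤24) from Σ C(n,i)·p₀^i·(1−p₀)^(n−i)
p-value (one-sided, H₁ less) = 1.00000
At α=0.1: p ≥ α → fail to reject H₀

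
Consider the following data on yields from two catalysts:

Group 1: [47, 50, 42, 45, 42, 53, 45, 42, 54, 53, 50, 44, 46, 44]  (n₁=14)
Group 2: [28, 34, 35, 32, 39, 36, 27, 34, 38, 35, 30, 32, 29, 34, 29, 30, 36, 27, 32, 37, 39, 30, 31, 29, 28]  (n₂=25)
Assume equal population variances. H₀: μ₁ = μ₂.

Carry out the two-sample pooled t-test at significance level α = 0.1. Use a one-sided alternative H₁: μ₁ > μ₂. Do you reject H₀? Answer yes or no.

x̄₁=46.929, s₁=4.305, n₁=14
x̄₂=32.440, s₂=3.754, n₂=25
s_p² = [13·4.305² + 24·3.754²]/37 = 15.6510
SE = √(s_p²·(1/14+1/25)) = 1.3206
t = (46.929−32.440)/1.3206 = 10.9712
df = 37
p-value (one-sided, H₁ greater) = 0.00000
At α=0.1: p < α → reject H₀

reject H₀: yes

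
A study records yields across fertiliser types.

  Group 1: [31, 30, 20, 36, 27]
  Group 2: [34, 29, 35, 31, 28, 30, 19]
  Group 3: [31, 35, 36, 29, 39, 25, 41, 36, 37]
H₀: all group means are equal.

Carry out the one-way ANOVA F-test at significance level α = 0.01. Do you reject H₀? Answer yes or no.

reject H₀: no

Group means [28.80, 29.43, 34.33], grand mean 31.381
SSB = Σnᵢ(x̄ᵢ−x̄)² = 138.438; SSW = ΣΣ(x−x̄ᵢ)² = 510.514
MSB = 138.438/2 = 69.2190; MSW = 510.514/18 = 28.3619
F = MSB/MSW = 2.4406
df = (2, 18)
p-value (upper-tail) = 0.11539
At α=0.01: p ≥ α → fail to reject H₀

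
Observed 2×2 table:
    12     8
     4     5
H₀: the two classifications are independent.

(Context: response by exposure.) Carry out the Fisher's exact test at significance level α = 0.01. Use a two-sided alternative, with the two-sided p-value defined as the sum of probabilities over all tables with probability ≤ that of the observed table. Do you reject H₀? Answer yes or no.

Margins: r₁=20, r₂=9, c₁=16, c₂=13, n=29
p_obs = C(20,12)·C(9,4)/C(29,16); sum pmf over tables with pmf ≤ p_obs
p-value (two-sided) = 0.68816
At α=0.01: p ≥ α → fail to reject H₀

reject H₀: no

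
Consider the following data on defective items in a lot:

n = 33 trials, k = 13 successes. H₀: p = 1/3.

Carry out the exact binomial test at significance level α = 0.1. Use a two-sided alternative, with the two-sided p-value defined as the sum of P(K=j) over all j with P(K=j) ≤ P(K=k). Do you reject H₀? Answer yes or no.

Exact binomial: n=33, k=13, p₀=1/3=0.3333
P(X=j) = C(n,j)·p₀^j·(1−p₀)^(n−j); p = Σ P(X=j) over j with P(X=j) ≤ P(X=13)
p-value (two-sided) = 0.46405
At α=0.1: p ≥ α → fail to reject H₀

reject H₀: no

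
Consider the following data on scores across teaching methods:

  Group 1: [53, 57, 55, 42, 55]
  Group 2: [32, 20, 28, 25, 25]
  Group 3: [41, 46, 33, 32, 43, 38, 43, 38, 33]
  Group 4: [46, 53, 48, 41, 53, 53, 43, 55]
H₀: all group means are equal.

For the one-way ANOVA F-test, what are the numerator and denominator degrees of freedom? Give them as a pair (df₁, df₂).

k = 4 groups, N = 27 total
df = (k−1, N−k) = (4−1, 27−4) = (3, 23)

degrees of freedom = [3, 23]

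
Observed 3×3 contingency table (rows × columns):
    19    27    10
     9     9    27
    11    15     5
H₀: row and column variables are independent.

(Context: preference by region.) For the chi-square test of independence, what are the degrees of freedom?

df = (r−1)(c−1) = (3−1)·(3−1) = 4

degrees of freedom = 4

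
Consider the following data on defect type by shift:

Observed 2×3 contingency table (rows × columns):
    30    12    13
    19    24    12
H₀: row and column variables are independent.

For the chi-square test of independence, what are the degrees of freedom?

df = (r−1)(c−1) = (2−1)·(3−1) = 2

degrees of freedom = 2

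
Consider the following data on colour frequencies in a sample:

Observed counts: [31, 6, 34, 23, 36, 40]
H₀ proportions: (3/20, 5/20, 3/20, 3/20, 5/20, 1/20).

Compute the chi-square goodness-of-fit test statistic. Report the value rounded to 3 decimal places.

n = 170; E_i = n·p_i = [25.50, 42.50, 25.50, 25.50, 42.50, 8.50]
χ² = (31−25.50)²/25.50 + (6−42.50)²/42.50 + (34−25.50)²/25.50 + (23−25.50)²/25.50 + (36−42.50)²/42.50 + (40−8.50)²/8.50 = 153.3412
df = 5

test statistic = 153.341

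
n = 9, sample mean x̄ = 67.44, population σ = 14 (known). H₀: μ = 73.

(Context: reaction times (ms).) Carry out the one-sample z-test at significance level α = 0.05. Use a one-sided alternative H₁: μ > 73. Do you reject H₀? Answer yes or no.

SE = σ/√n = 14/√9 = 4.6667
z = (x̄−μ₀)/SE = (67.44−73)/4.6667 = -1.1914
p-value (one-sided, H₁ greater) = 0.88326
At α=0.05: p ≥ α → fail to reject H₀

reject H₀: no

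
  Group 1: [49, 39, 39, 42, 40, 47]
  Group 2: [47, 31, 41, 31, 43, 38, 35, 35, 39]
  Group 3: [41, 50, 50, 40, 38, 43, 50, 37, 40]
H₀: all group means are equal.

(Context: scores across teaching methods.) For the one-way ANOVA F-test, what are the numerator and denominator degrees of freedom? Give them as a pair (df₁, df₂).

degrees of freedom = [2, 21]

k = 3 groups, N = 24 total
df = (k−1, N−k) = (3−1, 24−3) = (2, 21)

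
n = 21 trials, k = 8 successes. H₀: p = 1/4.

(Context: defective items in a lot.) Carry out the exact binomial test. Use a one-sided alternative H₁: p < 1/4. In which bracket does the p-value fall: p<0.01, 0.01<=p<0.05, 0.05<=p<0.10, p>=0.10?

Exact binomial: n=21, k=8, p₀=1/4=0.2500
P(X≤8) from Σ C(n,i)·p₀^i·(1−p₀)^(n−i)
p-value (one-sided, H₁ less) = 0.94385
→ bracket: p>=0.10

p-value bracket: p>=0.10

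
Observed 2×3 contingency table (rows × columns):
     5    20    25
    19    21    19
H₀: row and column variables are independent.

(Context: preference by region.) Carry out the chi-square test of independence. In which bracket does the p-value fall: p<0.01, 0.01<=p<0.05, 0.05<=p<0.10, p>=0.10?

Row totals [50, 59], col totals [24, 41, 44], n=109
χ² = (5−11.01)²/11.01 + (20−18.81)²/18.81 + (25−20.18)²/20.18 + (19−12.99)²/12.99 + (21−22.19)²/22.19 + (19−23.82)²/23.82 = 8.3229
df = 2
p-value (upper-tail) = 0.01559
→ bracket: 0.01<=p<0.05

p-value bracket: 0.01<=p<0.05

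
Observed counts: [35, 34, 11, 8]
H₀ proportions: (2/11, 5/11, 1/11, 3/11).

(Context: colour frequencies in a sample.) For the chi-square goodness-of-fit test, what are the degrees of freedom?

degrees of freedom = 3

df = k − 1 = 4 − 1 = 3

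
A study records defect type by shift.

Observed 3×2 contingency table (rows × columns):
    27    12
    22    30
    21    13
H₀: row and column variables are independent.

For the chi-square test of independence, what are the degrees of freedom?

df = (r−1)(c−1) = (3−1)·(2−1) = 2

degrees of freedom = 2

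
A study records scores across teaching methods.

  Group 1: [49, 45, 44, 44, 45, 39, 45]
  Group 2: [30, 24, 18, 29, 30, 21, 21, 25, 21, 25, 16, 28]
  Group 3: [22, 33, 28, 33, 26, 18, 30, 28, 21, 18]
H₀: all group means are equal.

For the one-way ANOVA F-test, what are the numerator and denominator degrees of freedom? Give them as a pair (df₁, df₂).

degrees of freedom = [2, 26]

k = 3 groups, N = 29 total
df = (k−1, N−k) = (3−1, 29−3) = (2, 26)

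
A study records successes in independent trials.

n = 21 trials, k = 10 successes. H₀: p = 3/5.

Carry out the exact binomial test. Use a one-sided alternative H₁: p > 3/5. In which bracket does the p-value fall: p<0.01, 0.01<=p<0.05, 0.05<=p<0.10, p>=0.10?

p-value bracket: p>=0.10

Exact binomial: n=21, k=10, p₀=3/5=0.6000
P(X≥10) from Σ C(n,i)·p₀^i·(1−p₀)^(n−i)
p-value (one-sided, H₁ greater) = 0.91508
→ bracket: p>=0.10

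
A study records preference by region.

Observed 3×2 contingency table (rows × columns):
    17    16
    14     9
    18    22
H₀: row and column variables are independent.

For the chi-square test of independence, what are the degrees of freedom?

df = (r−1)(c−1) = (3−1)·(2−1) = 2

degrees of freedom = 2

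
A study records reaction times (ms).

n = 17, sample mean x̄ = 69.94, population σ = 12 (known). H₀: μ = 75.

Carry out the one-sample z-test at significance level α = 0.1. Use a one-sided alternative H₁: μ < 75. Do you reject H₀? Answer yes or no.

reject H₀: yes

SE = σ/√n = 12/√17 = 2.9104
z = (x̄−μ₀)/SE = (69.94−75)/2.9104 = -1.7386
p-value (one-sided, H₁ less) = 0.04105
At α=0.1: p < α → reject H₀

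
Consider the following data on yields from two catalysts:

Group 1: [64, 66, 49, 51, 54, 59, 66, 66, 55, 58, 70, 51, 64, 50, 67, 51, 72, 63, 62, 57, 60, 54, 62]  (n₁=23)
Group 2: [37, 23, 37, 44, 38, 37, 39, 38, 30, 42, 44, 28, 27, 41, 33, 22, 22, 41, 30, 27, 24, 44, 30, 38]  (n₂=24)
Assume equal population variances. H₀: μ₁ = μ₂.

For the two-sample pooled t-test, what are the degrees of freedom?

degrees of freedom = 45

df = n₁ + n₂ − 2 = 23 + 24 − 2 = 45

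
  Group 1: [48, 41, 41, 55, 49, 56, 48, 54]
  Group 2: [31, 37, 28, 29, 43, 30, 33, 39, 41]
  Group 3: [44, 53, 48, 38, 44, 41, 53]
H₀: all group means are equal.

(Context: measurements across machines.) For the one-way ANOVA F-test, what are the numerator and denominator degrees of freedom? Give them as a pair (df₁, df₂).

degrees of freedom = [2, 21]

k = 3 groups, N = 24 total
df = (k−1, N−k) = (3−1, 24−3) = (2, 21)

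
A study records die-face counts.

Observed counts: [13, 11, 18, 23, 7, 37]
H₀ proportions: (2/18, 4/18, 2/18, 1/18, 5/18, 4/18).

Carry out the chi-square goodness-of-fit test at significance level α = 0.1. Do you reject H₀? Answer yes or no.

reject H₀: yes

n = 109; E_i = n·p_i = [12.11, 24.22, 12.11, 6.06, 30.28, 24.22]
χ² = (13−12.11)²/12.11 + (11−24.22)²/24.22 + (18−12.11)²/12.11 + (23−6.06)²/6.06 + (7−30.28)²/30.28 + (37−24.22)²/24.22 = 82.1963
df = 5
p-value (upper-tail) = 0.00000
At α=0.1: p < α → reject H₀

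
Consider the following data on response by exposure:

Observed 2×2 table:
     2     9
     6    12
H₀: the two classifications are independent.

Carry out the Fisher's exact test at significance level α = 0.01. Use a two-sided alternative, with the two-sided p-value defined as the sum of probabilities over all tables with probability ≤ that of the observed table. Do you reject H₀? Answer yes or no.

reject H₀: no

Margins: r₁=11, r₂=18, c₁=8, c₂=21, n=29
p_obs = C(11,2)·C(18,6)/C(29,8); sum pmf over tables with pmf ≤ p_obs
p-value (two-sided) = 0.67063
At α=0.01: p ≥ α → fail to reject H₀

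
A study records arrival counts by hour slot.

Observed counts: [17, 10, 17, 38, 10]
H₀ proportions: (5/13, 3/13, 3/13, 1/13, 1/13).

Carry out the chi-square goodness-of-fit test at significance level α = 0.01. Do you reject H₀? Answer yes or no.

n = 92; E_i = n·p_i = [35.38, 21.23, 21.23, 7.08, 7.08]
χ² = (17−35.38)²/35.38 + (10−21.23)²/21.23 + (17−21.23)²/21.23 + (38−7.08)²/7.08 + (10−7.08)²/7.08 = 152.6638
df = 4
p-value (upper-tail) = 0.00000
At α=0.01: p < α → reject H₀

reject H₀: yes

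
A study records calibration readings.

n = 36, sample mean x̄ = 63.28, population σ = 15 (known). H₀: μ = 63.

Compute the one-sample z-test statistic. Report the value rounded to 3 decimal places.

test statistic = 0.112

SE = σ/√n = 15/√36 = 2.5000
z = (x̄−μ₀)/SE = (63.28−63)/2.5000 = 0.1120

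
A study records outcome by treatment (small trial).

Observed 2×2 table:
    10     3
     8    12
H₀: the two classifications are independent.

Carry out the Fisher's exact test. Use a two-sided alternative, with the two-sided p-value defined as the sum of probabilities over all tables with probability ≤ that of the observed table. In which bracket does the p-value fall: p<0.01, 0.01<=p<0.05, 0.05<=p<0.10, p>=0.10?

Margins: r₁=13, r₂=20, c₁=18, c₂=15, n=33
p_obs = C(13,10)·C(20,8)/C(33,18); sum pmf over tables with pmf ≤ p_obs
p-value (two-sided) = 0.07244
→ bracket: 0.05<=p<0.10

p-value bracket: 0.05<=p<0.10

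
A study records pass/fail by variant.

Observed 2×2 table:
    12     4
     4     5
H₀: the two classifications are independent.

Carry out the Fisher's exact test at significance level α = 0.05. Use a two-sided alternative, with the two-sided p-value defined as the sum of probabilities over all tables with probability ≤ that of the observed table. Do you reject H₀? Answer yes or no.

Margins: r₁=16, r₂=9, c₁=16, c₂=9, n=25
p_obs = C(16,12)·C(9,4)/C(25,16); sum pmf over tables with pmf ≤ p_obs
p-value (two-sided) = 0.19976
At α=0.05: p ≥ α → fail to reject H₀

reject H₀: no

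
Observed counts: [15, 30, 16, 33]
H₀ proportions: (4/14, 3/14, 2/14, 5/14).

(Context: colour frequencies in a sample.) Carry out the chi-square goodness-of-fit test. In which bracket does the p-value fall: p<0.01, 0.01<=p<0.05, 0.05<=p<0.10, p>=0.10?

n = 94; E_i = n·p_i = [26.86, 20.14, 13.43, 33.57]
χ² = (15−26.86)²/26.86 + (30−20.14)²/20.14 + (16−13.43)²/13.43 + (33−33.57)²/33.57 = 10.5606
df = 3
p-value (upper-tail) = 0.01436
→ bracket: 0.01<=p<0.05

p-value bracket: 0.01<=p<0.05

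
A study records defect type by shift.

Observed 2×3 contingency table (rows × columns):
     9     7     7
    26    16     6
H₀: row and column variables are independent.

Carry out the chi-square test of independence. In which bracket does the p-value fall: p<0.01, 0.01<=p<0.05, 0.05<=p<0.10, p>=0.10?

p-value bracket: p>=0.10

Row totals [23, 48], col totals [35, 23, 13], n=71
χ² = (9−11.34)²/11.34 + (7−7.45)²/7.45 + (7−4.21)²/4.21 + (26−23.66)²/23.66 + (16−15.55)²/15.55 + (6−8.79)²/8.79 = 3.4851
df = 2
p-value (upper-tail) = 0.17508
→ bracket: p>=0.10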